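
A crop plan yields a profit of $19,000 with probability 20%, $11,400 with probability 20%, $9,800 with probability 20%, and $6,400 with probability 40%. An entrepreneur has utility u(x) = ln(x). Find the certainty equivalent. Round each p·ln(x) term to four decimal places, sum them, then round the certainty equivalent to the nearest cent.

E[u] = 0.2·ln(19000) + 0.2·ln(11400) + 0.2·ln(9800) + 0.4·ln(6400) = 1.9704 + 1.8683 + 1.8380 + 3.5056 = 9.1823
CE = e^9.1823 ≈ 9723.49

$9,723.49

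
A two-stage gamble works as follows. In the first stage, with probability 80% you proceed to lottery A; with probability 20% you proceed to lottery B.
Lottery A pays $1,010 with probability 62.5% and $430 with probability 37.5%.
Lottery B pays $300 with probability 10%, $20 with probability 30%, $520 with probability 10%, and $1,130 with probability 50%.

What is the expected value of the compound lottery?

EV(A) = 0.625 × 1010 + 0.375 × 430 = 631.25 + 161.25 = 792.5
EV(B) = 0.1 × 300 + 0.3 × 20 + 0.1 × 520 + 0.5 × 1130 = 30 + 6 + 52 + 565 = 653
Overall = 0.8 × 792.5 + 0.2 × 653 = 634 + 130.6 = 764.6

$764.60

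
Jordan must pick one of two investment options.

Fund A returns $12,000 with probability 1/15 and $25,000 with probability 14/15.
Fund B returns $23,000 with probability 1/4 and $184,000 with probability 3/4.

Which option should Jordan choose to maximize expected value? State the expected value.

Fund B ($143,750)

Fund A = 1/15 × 12000 + 14/15 × 25000 = 800 + 23333.3333 = 24133.3333
Fund B = 1/4 × 23000 + 3/4 × 184000 = 5750 + 138000 = 143750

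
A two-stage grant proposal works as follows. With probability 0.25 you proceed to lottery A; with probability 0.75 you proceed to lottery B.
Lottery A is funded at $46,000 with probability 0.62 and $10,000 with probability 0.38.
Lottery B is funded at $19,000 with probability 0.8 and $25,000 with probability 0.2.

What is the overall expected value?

$23,230

EV(A) = 0.62 × 46000 + 0.38 × 10000 = 28520 + 3800 = 32320
EV(B) = 0.8 × 19000 + 0.2 × 25000 = 15200 + 5000 = 20200
Overall = 0.25 × 32320 + 0.75 × 20200 = 8080 + 15150 = 23230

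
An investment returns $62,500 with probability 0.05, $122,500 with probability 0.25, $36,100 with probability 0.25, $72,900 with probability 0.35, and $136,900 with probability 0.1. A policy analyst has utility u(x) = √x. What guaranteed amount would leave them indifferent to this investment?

$77,841

E[u] = 0.05·√62500 + 0.25·√122500 + 0.25·√36100 + 0.35·√72900 + 0.1·√136900 = 0.05·250 + 0.25·350 + 0.25·190 + 0.35·270 + 0.1·370 = 279
CE = (279)² = 77841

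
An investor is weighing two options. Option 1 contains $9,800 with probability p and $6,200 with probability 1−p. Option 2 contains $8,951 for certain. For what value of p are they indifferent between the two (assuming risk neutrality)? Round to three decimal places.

p·9800 + (1−p)·6200 = 8951
3600p + 6200 = 8951
p = (8951 − 6200) / 3600

p = 0.764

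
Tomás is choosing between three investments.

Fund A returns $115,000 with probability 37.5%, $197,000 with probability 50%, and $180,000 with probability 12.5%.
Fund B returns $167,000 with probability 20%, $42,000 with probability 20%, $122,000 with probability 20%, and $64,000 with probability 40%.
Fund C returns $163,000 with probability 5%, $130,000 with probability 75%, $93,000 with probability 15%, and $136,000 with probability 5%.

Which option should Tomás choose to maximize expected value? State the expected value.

Fund A ($164,125)

Fund A = 0.375 × 115000 + 0.5 × 197000 + 0.125 × 180000 = 43125 + 98500 + 22500 = 164125
Fund B = 0.2 × 167000 + 0.2 × 42000 + 0.2 × 122000 + 0.4 × 64000 = 33400 + 8400 + 24400 + 25600 = 91800
Fund C = 0.05 × 163000 + 0.75 × 130000 + 0.15 × 93000 + 0.05 × 136000 = 8150 + 97500 + 13950 + 6800 = 126400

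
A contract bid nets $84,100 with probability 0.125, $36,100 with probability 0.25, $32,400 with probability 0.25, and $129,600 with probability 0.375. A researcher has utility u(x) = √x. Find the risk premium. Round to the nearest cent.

$6,673.44

E[u] = 0.125·√84100 + 0.25·√36100 + 0.25·√32400 + 0.375·√129600 = 0.125·290 + 0.25·190 + 0.25·180 + 0.375·360 = 263.75
CE = (263.75)² = 69564.0625
Risk premium = EV − CE = 76237.5 − 69564.0625 = 6673.4375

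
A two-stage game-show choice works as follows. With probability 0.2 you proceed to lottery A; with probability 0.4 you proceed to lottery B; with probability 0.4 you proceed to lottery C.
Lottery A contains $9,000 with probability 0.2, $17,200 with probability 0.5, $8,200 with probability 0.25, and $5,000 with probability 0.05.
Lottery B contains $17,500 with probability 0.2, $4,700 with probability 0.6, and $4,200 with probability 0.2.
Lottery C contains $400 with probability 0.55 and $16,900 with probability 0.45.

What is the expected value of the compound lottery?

EV(A) = 0.2 × 9000 + 0.5 × 17200 + 0.25 × 8200 + 0.05 × 5000 = 1800 + 8600 + 2050 + 250 = 12700
EV(B) = 0.2 × 17500 + 0.6 × 4700 + 0.2 × 4200 = 3500 + 2820 + 840 = 7160
EV(C) = 0.55 × 400 + 0.45 × 16900 = 220 + 7605 = 7825
Overall = 0.2 × 12700 + 0.4 × 7160 + 0.4 × 7825 = 2540 + 2864 + 3130 = 8534

$8,534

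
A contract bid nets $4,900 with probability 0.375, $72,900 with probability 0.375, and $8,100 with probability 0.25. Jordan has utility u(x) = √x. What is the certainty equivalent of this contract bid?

E[u] = 0.375·√4900 + 0.375·√72900 + 0.25·√8100 = 0.375·70 + 0.375·270 + 0.25·90 = 150
CE = (150)² = 22500

$22,500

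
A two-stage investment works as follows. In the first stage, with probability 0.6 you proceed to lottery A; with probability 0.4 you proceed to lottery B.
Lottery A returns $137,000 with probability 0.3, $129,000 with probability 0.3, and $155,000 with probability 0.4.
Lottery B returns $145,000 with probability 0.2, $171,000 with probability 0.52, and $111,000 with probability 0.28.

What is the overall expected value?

$144,680

EV(A) = 0.3 × 137000 + 0.3 × 129000 + 0.4 × 155000 = 41100 + 38700 + 62000 = 141800
EV(B) = 0.2 × 145000 + 0.52 × 171000 + 0.28 × 111000 = 29000 + 88920 + 31080 = 149000
Overall = 0.6 × 141800 + 0.4 × 149000 = 85080 + 59600 = 144680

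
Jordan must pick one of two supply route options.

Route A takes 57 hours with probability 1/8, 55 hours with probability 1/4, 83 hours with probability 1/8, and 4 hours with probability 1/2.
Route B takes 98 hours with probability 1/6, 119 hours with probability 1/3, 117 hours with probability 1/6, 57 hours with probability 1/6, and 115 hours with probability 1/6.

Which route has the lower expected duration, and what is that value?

Route A (33.25 hours)

Route A = 1/8 × 57 + 1/4 × 55 + 1/8 × 83 + 1/2 × 4 = 7.125 + 13.75 + 10.375 + 2 = 33.25
Route B = 1/6 × 98 + 1/3 × 119 + 1/6 × 117 + 1/6 × 57 + 1/6 × 115 = 16.3333 + 39.6667 + 19.5 + 9.5 + 19.1667 = 104.1667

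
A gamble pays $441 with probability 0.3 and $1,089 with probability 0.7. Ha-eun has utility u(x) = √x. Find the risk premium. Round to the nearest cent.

E[u] = 0.3·√441 + 0.7·√1089 = 0.3·21 + 0.7·33 = 29.4
CE = (29.4)² = 864.36
Risk premium = EV − CE = 894.6 − 864.36 = 30.24

$30.24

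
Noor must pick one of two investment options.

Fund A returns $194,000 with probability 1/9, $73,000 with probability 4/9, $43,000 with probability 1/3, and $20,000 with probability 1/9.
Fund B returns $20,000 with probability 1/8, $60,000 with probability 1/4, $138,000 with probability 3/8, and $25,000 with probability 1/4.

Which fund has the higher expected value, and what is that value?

Fund B ($75,500)

Fund A = 1/9 × 194000 + 4/9 × 73000 + 1/3 × 43000 + 1/9 × 20000 = 21555.5556 + 32444.4444 + 14333.3333 + 2222.2222 = 70555.5556
Fund B = 1/8 × 20000 + 1/4 × 60000 + 3/8 × 138000 + 1/4 × 25000 = 2500 + 15000 + 51750 + 6250 = 75500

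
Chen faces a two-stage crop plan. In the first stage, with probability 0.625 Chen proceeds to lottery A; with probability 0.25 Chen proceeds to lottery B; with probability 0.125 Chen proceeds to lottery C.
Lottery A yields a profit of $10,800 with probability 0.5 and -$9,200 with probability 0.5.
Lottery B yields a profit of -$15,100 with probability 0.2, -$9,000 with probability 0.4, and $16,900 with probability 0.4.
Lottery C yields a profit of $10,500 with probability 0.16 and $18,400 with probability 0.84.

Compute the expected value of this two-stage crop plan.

$2,677

EV(A) = 0.5 × 10800 + 0.5 × (-9200) = 5400 − 4600 = 800
EV(B) = 0.2 × (-15100) + 0.4 × (-9000) + 0.4 × 16900 = -3020 − 3600 + 6760 = 140
EV(C) = 0.16 × 10500 + 0.84 × 18400 = 1680 + 15456 = 17136
Overall = 0.625 × 800 + 0.25 × 140 + 0.125 × 17136 = 500 + 35 + 2142 = 2677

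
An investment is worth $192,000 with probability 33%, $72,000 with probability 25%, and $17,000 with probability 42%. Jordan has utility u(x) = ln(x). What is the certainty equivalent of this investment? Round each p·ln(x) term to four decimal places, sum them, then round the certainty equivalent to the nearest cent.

E[u] = 0.33·ln(192000) + 0.25·ln(72000) + 0.42·ln(17000) = 4.0145 + 2.7961 + 4.0912 = 10.9018
CE = e^10.9018 ≈ 54273.97

$54,273.97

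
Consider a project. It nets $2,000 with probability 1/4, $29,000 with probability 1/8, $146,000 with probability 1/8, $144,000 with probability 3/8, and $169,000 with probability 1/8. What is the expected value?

$97,500

EV = 1/4 × 2000 + 1/8 × 29000 + 1/8 × 146000 + 3/8 × 144000 + 1/8 × 169000 = 500 + 3625 + 18250 + 54000 + 21125 = 97500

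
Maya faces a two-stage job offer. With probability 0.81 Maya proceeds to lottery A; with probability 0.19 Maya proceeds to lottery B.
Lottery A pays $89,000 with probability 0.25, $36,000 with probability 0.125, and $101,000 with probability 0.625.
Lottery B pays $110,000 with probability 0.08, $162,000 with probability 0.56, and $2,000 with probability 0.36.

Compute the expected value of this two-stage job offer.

$91,844.35

EV(A) = 0.25 × 89000 + 0.125 × 36000 + 0.625 × 101000 = 22250 + 4500 + 63125 = 89875
EV(B) = 0.08 × 110000 + 0.56 × 162000 + 0.36 × 2000 = 8800 + 90720 + 720 = 100240
Overall = 0.81 × 89875 + 0.19 × 100240 = 72798.75 + 19045.6 = 91844.35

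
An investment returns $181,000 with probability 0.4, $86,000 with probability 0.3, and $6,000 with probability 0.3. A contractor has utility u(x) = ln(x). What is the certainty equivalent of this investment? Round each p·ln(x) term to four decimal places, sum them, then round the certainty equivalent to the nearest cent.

$52,104.16

E[u] = 0.4·ln(181000) + 0.3·ln(86000) + 0.3·ln(6000) = 4.8425 + 3.4086 + 2.6099 = 10.8610
CE = e^10.8610 ≈ 52104.16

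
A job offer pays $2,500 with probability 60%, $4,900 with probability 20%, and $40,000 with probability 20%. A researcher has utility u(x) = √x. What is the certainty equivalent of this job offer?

E[u] = 0.6·√2500 + 0.2·√4900 + 0.2·√40000 = 0.6·50 + 0.2·70 + 0.2·200 = 84
CE = (84)² = 7056

$7,056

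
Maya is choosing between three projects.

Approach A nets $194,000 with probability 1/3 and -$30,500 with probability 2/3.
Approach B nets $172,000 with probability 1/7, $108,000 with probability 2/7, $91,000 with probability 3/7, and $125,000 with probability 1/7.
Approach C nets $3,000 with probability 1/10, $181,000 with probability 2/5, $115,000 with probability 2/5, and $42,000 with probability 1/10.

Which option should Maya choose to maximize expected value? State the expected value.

Approach C ($122,900)

Approach A = 1/3 × 194000 + 2/3 × (-30500) = 64666.6667 − 20333.3333 = 44333.3333
Approach B = 1/7 × 172000 + 2/7 × 108000 + 3/7 × 91000 + 1/7 × 125000 = 24571.4286 + 30857.1429 + 39000 + 17857.1429 = 112285.7143
Approach C = 1/10 × 3000 + 2/5 × 181000 + 2/5 × 115000 + 1/10 × 42000 = 300 + 72400 + 46000 + 4200 = 122900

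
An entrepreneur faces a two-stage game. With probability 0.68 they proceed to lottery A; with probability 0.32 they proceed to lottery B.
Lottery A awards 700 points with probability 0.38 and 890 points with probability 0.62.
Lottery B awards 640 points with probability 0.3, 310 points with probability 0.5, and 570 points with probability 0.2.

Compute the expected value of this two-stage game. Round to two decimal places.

703.62 points

EV(A) = 0.38 × 700 + 0.62 × 890 = 266 + 551.8 = 817.8
EV(B) = 0.3 × 640 + 0.5 × 310 + 0.2 × 570 = 192 + 155 + 114 = 461
Overall = 0.68 × 817.8 + 0.32 × 461 = 556.104 + 147.52 = 703.624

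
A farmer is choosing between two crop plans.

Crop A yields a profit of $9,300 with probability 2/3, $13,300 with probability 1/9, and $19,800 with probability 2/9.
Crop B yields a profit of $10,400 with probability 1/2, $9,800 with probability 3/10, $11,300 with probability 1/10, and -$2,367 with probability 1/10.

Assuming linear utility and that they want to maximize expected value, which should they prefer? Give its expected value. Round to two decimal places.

Crop A ($12,077.78)

Crop A = 2/3 × 9300 + 1/9 × 13300 + 2/9 × 19800 = 6200 + 1477.7778 + 4400 = 12077.7778
Crop B = 1/2 × 10400 + 3/10 × 9800 + 1/10 × 11300 + 1/10 × (-2367) = 5200 + 2940 + 1130 − 236.7 = 9033.3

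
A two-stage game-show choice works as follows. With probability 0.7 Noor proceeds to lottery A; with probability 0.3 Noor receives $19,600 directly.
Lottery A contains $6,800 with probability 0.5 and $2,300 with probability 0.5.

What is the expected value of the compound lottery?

EV(A) = 0.5 × 6800 + 0.5 × 2300 = 3400 + 1150 = 4550
Branch B: 19600 (certain)
Overall = 0.7 × 4550 + 0.3 × 19600 = 3185 + 5880 = 9065

$9,065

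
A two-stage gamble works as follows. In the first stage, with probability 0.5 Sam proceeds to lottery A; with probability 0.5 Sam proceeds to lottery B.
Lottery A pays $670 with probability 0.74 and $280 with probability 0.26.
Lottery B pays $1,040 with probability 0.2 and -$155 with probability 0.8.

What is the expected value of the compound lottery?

$326.30

EV(A) = 0.74 × 670 + 0.26 × 280 = 495.8 + 72.8 = 568.6
EV(B) = 0.2 × 1040 + 0.8 × (-155) = 208 − 124 = 84
Overall = 0.5 × 568.6 + 0.5 × 84 = 284.3 + 42 = 326.3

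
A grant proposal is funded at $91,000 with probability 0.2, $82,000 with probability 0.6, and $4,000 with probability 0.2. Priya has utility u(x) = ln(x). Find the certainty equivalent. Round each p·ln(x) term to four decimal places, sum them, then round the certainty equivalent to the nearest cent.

$45,761.57

E[u] = 0.2·ln(91000) + 0.6·ln(82000) + 0.2·ln(4000) = 2.2837 + 6.7887 + 1.6588 = 10.7312
CE = e^10.7312 ≈ 45761.57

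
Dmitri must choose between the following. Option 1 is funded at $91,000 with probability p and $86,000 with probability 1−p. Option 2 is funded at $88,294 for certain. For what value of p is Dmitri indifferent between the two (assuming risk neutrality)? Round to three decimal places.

p·91000 + (1−p)·86000 = 88294
5000p + 86000 = 88294
p = (88294 − 86000) / 5000

p = 0.459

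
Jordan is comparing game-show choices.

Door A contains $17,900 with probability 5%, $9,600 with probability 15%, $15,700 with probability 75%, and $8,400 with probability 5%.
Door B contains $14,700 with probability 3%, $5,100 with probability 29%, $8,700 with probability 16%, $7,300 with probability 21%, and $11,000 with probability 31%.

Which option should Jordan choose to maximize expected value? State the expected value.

Door A ($14,530)

Door A = 0.05 × 17900 + 0.15 × 9600 + 0.75 × 15700 + 0.05 × 8400 = 895 + 1440 + 11775 + 420 = 14530
Door B = 0.03 × 14700 + 0.29 × 5100 + 0.16 × 8700 + 0.21 × 7300 + 0.31 × 11000 = 441 + 1479 + 1392 + 1533 + 3410 = 8255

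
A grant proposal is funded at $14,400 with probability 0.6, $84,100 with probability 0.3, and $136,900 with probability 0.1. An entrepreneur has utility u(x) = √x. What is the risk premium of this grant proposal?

E[u] = 0.6·√14400 + 0.3·√84100 + 0.1·√136900 = 0.6·120 + 0.3·290 + 0.1·370 = 196
CE = (196)² = 38416
Risk premium = EV − CE = 47560 − 38416 = 9144

$9,144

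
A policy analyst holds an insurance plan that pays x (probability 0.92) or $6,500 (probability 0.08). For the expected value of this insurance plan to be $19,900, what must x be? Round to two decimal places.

x = $21,065.22

0.92·x + 0.08·6500 = 19900
0.92·x = 19900 − 520 = 19380
x = 19380 / 0.92 = 21065.2174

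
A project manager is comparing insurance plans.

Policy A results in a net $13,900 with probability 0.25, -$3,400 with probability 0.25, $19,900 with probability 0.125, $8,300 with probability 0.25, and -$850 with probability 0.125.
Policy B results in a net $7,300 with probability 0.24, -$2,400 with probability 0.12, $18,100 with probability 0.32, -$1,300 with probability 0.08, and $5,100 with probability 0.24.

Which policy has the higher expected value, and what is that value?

Policy B ($8,376)

Policy A = 0.25 × 13900 + 0.25 × (-3400) + 0.125 × 19900 + 0.25 × 8300 + 0.125 × (-850) = 3475 − 850 + 2487.5 + 2075 − 106.25 = 7081.25
Policy B = 0.24 × 7300 + 0.12 × (-2400) + 0.32 × 18100 + 0.08 × (-1300) + 0.24 × 5100 = 1752 − 288 + 5792 − 104 + 1224 = 8376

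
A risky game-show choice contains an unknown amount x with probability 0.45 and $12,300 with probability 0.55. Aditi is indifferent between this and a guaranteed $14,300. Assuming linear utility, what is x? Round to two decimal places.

x = $16,744.44

0.45·x + 0.55·12300 = 14300
0.45·x = 14300 − 6765 = 7535
x = 7535 / 0.45 = 16744.4444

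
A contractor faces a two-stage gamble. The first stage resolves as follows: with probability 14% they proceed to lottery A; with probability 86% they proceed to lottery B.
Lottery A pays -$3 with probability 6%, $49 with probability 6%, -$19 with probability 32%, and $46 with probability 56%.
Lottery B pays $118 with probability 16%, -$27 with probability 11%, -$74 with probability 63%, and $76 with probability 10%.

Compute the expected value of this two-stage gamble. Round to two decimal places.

-$16.73

EV(A) = 0.06 × (-3) + 0.06 × 49 + 0.32 × (-19) + 0.56 × 46 = -0.18 + 2.94 − 6.08 + 25.76 = 22.44
EV(B) = 0.16 × 118 + 0.11 × (-27) + 0.63 × (-74) + 0.1 × 76 = 18.88 − 2.97 − 46.62 + 7.6 = -23.11
Overall = 0.14 × 22.44 + 0.86 × (-23.11) = 3.1416 − 19.8746 = -16.733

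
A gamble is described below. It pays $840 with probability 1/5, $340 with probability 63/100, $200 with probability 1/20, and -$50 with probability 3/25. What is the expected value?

$386.20

EV = 1/5 × 840 + 63/100 × 340 + 1/20 × 200 + 3/25 × (-50) = 168 + 214.2 + 10 − 6 = 386.2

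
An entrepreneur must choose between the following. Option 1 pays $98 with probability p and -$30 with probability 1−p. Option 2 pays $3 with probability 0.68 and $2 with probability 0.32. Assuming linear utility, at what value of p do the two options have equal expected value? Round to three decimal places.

p = 0.255

EV(Option 2) = 0.68 × 3 + 0.32 × 2 = 2.04 + 0.64 = 2.68
p·98 + (1−p)·(-30) = 2.68
128p − 30 = 2.68
p = (2.68 + 30) / 128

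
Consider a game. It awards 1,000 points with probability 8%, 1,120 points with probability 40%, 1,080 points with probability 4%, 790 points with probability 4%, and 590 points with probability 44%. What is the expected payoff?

EV = 0.08 × 1000 + 0.4 × 1120 + 0.04 × 1080 + 0.04 × 790 + 0.44 × 590 = 80 + 448 + 43.2 + 31.6 + 259.6 = 862.4

862.4 points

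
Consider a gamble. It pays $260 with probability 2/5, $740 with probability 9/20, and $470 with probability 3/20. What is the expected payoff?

EV = 2/5 × 260 + 9/20 × 740 + 3/20 × 470 = 104 + 333 + 70.5 = 507.5

$507.50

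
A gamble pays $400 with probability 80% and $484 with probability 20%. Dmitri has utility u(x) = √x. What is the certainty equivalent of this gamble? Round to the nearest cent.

$416.16

E[u] = 0.8·√400 + 0.2·√484 = 0.8·20 + 0.2·22 = 20.4
CE = (20.4)² = 416.16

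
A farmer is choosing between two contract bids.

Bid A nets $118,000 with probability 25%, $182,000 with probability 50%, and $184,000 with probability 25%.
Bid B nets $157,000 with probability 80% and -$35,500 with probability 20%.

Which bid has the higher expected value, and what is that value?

Bid A = 0.25 × 118000 + 0.5 × 182000 + 0.25 × 184000 = 29500 + 91000 + 46000 = 166500
Bid B = 0.8 × 157000 + 0.2 × (-35500) = 125600 − 7100 = 118500

Bid A ($166,500)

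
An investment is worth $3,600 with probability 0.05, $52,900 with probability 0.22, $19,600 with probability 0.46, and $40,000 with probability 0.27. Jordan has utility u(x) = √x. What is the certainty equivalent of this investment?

$29,584

E[u] = 0.05·√3600 + 0.22·√52900 + 0.46·√19600 + 0.27·√40000 = 0.05·60 + 0.22·230 + 0.46·140 + 0.27·200 = 172
CE = (172)² = 29584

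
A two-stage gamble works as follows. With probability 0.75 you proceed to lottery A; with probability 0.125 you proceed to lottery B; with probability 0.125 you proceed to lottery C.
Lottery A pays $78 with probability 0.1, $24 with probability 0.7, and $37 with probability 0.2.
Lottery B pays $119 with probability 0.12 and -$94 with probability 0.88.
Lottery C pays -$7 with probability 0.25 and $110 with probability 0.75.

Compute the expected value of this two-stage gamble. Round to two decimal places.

EV(A) = 0.1 × 78 + 0.7 × 24 + 0.2 × 37 = 7.8 + 16.8 + 7.4 = 32
EV(B) = 0.12 × 119 + 0.88 × (-94) = 14.28 − 82.72 = -68.44
EV(C) = 0.25 × (-7) + 0.75 × 110 = -1.75 + 82.5 = 80.75
Overall = 0.75 × 32 + 0.125 × (-68.44) + 0.125 × 80.75 = 24 − 8.555 + 10.09375 = 25.53875

$25.54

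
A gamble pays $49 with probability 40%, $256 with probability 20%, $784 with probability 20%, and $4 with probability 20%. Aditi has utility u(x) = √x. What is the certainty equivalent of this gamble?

$144

E[u] = 0.4·√49 + 0.2·√256 + 0.2·√784 + 0.2·√4 = 0.4·7 + 0.2·16 + 0.2·28 + 0.2·2 = 12
CE = (12)² = 144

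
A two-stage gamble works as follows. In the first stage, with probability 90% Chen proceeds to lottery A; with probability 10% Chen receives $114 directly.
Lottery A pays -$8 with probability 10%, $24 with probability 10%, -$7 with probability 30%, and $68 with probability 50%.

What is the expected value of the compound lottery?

$41.55

EV(A) = 0.1 × (-8) + 0.1 × 24 + 0.3 × (-7) + 0.5 × 68 = -0.8 + 2.4 − 2.1 + 34 = 33.5
Branch B: 114 (certain)
Overall = 0.9 × 33.5 + 0.1 × 114 = 30.15 + 11.4 = 41.55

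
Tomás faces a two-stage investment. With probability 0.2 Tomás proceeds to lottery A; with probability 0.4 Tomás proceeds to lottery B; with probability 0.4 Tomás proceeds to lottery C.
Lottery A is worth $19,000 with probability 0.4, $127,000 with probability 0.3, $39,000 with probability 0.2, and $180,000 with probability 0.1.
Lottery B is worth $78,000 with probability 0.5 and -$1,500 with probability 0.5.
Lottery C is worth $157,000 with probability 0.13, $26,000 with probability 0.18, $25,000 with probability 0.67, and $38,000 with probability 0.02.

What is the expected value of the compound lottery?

EV(A) = 0.4 × 19000 + 0.3 × 127000 + 0.2 × 39000 + 0.1 × 180000 = 7600 + 38100 + 7800 + 18000 = 71500
EV(B) = 0.5 × 78000 + 0.5 × (-1500) = 39000 − 750 = 38250
EV(C) = 0.13 × 157000 + 0.18 × 26000 + 0.67 × 25000 + 0.02 × 38000 = 20410 + 4680 + 16750 + 760 = 42600
Overall = 0.2 × 71500 + 0.4 × 38250 + 0.4 × 42600 = 14300 + 15300 + 17040 = 46640

$46,640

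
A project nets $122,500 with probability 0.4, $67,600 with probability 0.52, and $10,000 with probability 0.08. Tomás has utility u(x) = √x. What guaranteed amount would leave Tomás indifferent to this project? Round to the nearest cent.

E[u] = 0.4·√122500 + 0.52·√67600 + 0.08·√10000 = 0.4·350 + 0.52·260 + 0.08·100 = 283.2
CE = (283.2)² = 80202.24

$80,202.24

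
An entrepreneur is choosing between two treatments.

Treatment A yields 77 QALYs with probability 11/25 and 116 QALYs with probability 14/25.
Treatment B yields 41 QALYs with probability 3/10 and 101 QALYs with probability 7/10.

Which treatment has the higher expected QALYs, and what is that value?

Treatment A = 11/25 × 77 + 14/25 × 116 = 33.88 + 64.96 = 98.84
Treatment B = 3/10 × 41 + 7/10 × 101 = 12.3 + 70.7 = 83

Treatment A (98.84 QALYs)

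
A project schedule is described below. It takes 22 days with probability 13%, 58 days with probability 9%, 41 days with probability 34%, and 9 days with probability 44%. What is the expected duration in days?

25.98 days

EV = 0.13 × 22 + 0.09 × 58 + 0.34 × 41 + 0.44 × 9 = 2.86 + 5.22 + 13.94 + 3.96 = 25.98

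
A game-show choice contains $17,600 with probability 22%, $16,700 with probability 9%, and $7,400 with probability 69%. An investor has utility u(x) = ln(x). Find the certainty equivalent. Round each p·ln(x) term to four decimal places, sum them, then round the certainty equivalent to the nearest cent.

$9,634.45

E[u] = 0.22·ln(17600) + 0.09·ln(16700) + 0.69·ln(7400) = 2.1506 + 0.8751 + 6.1474 = 9.1731
CE = e^9.1731 ≈ 9634.45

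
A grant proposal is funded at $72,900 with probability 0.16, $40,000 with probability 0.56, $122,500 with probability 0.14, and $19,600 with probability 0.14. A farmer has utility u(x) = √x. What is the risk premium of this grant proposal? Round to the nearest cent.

$3,871.56

E[u] = 0.16·√72900 + 0.56·√40000 + 0.14·√122500 + 0.14·√19600 = 0.16·270 + 0.56·200 + 0.14·350 + 0.14·140 = 223.8
CE = (223.8)² = 50086.44
Risk premium = EV − CE = 53958 − 50086.44 = 3871.56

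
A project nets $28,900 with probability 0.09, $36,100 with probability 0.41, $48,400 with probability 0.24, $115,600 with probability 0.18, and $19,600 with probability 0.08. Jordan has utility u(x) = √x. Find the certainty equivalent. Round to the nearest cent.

E[u] = 0.09·√28900 + 0.41·√36100 + 0.24·√48400 + 0.18·√115600 + 0.08·√19600 = 0.09·170 + 0.41·190 + 0.24·220 + 0.18·340 + 0.08·140 = 218.4
CE = (218.4)² = 47698.56

$47,698.56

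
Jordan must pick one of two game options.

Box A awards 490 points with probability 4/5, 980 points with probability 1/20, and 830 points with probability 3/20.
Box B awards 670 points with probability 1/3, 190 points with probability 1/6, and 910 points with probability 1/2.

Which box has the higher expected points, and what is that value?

Box A = 4/5 × 490 + 1/20 × 980 + 3/20 × 830 = 392 + 49 + 124.5 = 565.5
Box B = 1/3 × 670 + 1/6 × 190 + 1/2 × 910 = 223.3333 + 31.6667 + 455 = 710

Box B (710 points)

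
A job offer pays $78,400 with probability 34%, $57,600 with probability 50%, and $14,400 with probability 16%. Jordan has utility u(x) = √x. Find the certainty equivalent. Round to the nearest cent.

$54,943.36

E[u] = 0.34·√78400 + 0.5·√57600 + 0.16·√14400 = 0.34·280 + 0.5·240 + 0.16·120 = 234.4
CE = (234.4)² = 54943.36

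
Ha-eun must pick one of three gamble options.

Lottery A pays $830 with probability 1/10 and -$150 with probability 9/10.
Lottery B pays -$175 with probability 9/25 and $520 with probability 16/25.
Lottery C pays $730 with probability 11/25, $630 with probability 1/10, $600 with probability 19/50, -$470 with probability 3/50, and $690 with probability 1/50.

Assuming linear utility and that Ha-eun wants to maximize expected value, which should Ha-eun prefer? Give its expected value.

Lottery A = 1/10 × 830 + 9/10 × (-150) = 83 − 135 = -52
Lottery B = 9/25 × (-175) + 16/25 × 520 = -63 + 332.8 = 269.8
Lottery C = 11/25 × 730 + 1/10 × 630 + 19/50 × 600 + 3/50 × (-470) + 1/50 × 690 = 321.2 + 63 + 228 − 28.2 + 13.8 = 597.8

Lottery C ($597.80)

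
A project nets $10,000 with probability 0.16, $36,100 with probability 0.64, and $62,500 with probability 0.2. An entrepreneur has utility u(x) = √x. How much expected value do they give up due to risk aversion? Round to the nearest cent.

E[u] = 0.16·√10000 + 0.64·√36100 + 0.2·√62500 = 0.16·100 + 0.64·190 + 0.2·250 = 187.6
CE = (187.6)² = 35193.76
Risk premium = EV − CE = 37204 − 35193.76 = 2010.24

$2,010.24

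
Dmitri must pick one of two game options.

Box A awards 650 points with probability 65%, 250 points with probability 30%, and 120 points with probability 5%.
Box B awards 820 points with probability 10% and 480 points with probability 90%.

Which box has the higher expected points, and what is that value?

Box A = 0.65 × 650 + 0.3 × 250 + 0.05 × 120 = 422.5 + 75 + 6 = 503.5
Box B = 0.1 × 820 + 0.9 × 480 = 82 + 432 = 514

Box B (514 points)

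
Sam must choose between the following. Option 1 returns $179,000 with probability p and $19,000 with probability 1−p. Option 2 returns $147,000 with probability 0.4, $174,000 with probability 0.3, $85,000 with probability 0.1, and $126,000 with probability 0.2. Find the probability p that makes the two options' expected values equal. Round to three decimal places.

p = 0.786

EV(Option 2) = 0.4 × 147000 + 0.3 × 174000 + 0.1 × 85000 + 0.2 × 126000 = 58800 + 52200 + 8500 + 25200 = 144700
p·179000 + (1−p)·19000 = 144700
160000p + 19000 = 144700
p = (144700 − 19000) / 160000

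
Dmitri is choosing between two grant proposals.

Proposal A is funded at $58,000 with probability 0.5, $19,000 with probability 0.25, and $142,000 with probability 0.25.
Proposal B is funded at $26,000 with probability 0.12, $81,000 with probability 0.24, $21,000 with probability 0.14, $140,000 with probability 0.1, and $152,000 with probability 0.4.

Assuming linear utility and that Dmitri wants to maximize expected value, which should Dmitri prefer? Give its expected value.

Proposal B ($100,300)

Proposal A = 0.5 × 58000 + 0.25 × 19000 + 0.25 × 142000 = 29000 + 4750 + 35500 = 69250
Proposal B = 0.12 × 26000 + 0.24 × 81000 + 0.14 × 21000 + 0.1 × 140000 + 0.4 × 152000 = 3120 + 19440 + 2940 + 14000 + 60800 = 100300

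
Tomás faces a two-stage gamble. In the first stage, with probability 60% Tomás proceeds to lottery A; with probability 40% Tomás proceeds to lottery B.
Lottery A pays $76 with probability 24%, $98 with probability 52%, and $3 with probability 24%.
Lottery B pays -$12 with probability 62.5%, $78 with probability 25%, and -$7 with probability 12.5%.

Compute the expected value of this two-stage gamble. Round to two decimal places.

EV(A) = 0.24 × 76 + 0.52 × 98 + 0.24 × 3 = 18.24 + 50.96 + 0.72 = 69.92
EV(B) = 0.625 × (-12) + 0.25 × 78 + 0.125 × (-7) = -7.5 + 19.5 − 0.875 = 11.125
Overall = 0.6 × 69.92 + 0.4 × 11.125 = 41.952 + 4.45 = 46.402

$46.40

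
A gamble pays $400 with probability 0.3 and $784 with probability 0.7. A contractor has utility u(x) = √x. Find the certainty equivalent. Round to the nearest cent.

E[u] = 0.3·√400 + 0.7·√784 = 0.3·20 + 0.7·28 = 25.6
CE = (25.6)² = 655.36

$655.36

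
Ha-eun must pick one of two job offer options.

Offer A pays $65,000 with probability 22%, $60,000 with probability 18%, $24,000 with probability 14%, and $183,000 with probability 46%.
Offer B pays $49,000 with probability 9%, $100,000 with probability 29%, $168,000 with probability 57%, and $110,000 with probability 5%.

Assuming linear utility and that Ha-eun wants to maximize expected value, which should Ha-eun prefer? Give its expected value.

Offer A = 0.22 × 65000 + 0.18 × 60000 + 0.14 × 24000 + 0.46 × 183000 = 14300 + 10800 + 3360 + 84180 = 112640
Offer B = 0.09 × 49000 + 0.29 × 100000 + 0.57 × 168000 + 0.05 × 110000 = 4410 + 29000 + 95760 + 5500 = 134670

Offer B ($134,670)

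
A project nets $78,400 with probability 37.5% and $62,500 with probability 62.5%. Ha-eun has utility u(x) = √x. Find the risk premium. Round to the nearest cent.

$210.94

E[u] = 0.375·√78400 + 0.625·√62500 = 0.375·280 + 0.625·250 = 261.25
CE = (261.25)² = 68251.5625
Risk premium = EV − CE = 68462.5 − 68251.5625 = 210.9375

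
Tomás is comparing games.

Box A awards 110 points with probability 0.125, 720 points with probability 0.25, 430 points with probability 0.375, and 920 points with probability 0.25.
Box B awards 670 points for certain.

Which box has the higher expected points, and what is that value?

Box A = 0.125 × 110 + 0.25 × 720 + 0.375 × 430 + 0.25 × 920 = 13.75 + 180 + 161.25 + 230 = 585
Box B: 670 (certain)

Box B (670 points)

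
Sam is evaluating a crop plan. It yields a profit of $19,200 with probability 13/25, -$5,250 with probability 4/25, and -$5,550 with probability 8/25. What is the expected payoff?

EV = 13/25 × 19200 + 4/25 × (-5250) + 8/25 × (-5550) = 9984 − 840 − 1776 = 7368

$7,368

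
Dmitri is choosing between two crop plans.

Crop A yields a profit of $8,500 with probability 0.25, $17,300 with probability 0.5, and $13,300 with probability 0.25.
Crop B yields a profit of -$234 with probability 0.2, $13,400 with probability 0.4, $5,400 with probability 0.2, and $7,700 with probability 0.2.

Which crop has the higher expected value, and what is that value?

Crop A ($14,100)

Crop A = 0.25 × 8500 + 0.5 × 17300 + 0.25 × 13300 = 2125 + 8650 + 3325 = 14100
Crop B = 0.2 × (-234) + 0.4 × 13400 + 0.2 × 5400 + 0.2 × 7700 = -46.8 + 5360 + 1080 + 1540 = 7933.2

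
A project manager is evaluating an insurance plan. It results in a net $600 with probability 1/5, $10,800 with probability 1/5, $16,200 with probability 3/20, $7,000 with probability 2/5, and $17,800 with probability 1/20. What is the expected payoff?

$8,400

EV = 1/5 × 600 + 1/5 × 10800 + 3/20 × 16200 + 2/5 × 7000 + 1/20 × 17800 = 120 + 2160 + 2430 + 2800 + 890 = 8400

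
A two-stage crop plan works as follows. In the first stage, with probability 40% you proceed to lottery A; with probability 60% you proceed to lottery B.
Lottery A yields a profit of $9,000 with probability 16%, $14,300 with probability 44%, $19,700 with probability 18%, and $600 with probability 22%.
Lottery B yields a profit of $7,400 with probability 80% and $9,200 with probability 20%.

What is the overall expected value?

$9,220

EV(A) = 0.16 × 9000 + 0.44 × 14300 + 0.18 × 19700 + 0.22 × 600 = 1440 + 6292 + 3546 + 132 = 11410
EV(B) = 0.8 × 7400 + 0.2 × 9200 = 5920 + 1840 = 7760
Overall = 0.4 × 11410 + 0.6 × 7760 = 4564 + 4656 = 9220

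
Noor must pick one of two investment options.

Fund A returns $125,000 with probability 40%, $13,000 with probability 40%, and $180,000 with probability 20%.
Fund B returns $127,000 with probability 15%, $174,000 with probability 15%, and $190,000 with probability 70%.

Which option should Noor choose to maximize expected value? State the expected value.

Fund B ($178,150)

Fund A = 0.4 × 125000 + 0.4 × 13000 + 0.2 × 180000 = 50000 + 5200 + 36000 = 91200
Fund B = 0.15 × 127000 + 0.15 × 174000 + 0.7 × 190000 = 19050 + 26100 + 133000 = 178150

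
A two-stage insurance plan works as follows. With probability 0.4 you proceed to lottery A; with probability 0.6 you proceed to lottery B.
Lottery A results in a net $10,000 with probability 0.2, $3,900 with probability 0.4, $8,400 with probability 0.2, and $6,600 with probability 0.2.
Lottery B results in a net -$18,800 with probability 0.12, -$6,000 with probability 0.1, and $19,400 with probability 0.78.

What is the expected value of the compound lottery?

$9,989.60

EV(A) = 0.2 × 10000 + 0.4 × 3900 + 0.2 × 8400 + 0.2 × 6600 = 2000 + 1560 + 1680 + 1320 = 6560
EV(B) = 0.12 × (-18800) + 0.1 × (-6000) + 0.78 × 19400 = -2256 − 600 + 15132 = 12276
Overall = 0.4 × 6560 + 0.6 × 12276 = 2624 + 7365.6 = 9989.6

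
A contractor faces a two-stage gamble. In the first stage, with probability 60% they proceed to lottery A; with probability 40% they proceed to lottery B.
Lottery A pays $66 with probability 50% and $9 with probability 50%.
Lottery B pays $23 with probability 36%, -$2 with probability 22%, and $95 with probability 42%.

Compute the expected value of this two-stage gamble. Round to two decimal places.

EV(A) = 0.5 × 66 + 0.5 × 9 = 33 + 4.5 = 37.5
EV(B) = 0.36 × 23 + 0.22 × (-2) + 0.42 × 95 = 8.28 − 0.44 + 39.9 = 47.74
Overall = 0.6 × 37.5 + 0.4 × 47.74 = 22.5 + 19.096 = 41.596

$41.60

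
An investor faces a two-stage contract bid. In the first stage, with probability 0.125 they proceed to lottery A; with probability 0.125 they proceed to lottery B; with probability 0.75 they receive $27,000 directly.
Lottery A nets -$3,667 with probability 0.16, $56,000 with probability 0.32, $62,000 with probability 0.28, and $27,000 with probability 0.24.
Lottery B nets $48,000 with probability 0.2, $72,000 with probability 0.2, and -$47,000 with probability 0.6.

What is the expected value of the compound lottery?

$24,871.66

EV(A) = 0.16 × (-3667) + 0.32 × 56000 + 0.28 × 62000 + 0.24 × 27000 = -586.72 + 17920 + 17360 + 6480 = 41173.28
EV(B) = 0.2 × 48000 + 0.2 × 72000 + 0.6 × (-47000) = 9600 + 14400 − 28200 = -4200
Branch C: 27000 (certain)
Overall = 0.125 × 41173.28 + 0.125 × (-4200) + 0.75 × 27000 = 5146.66 − 525 + 20250 = 24871.66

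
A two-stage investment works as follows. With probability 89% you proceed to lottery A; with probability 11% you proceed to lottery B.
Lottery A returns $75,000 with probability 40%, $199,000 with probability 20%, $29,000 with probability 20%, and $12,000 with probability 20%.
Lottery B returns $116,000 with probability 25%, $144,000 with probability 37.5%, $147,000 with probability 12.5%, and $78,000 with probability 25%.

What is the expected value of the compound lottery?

$82,716.25

EV(A) = 0.4 × 75000 + 0.2 × 199000 + 0.2 × 29000 + 0.2 × 12000 = 30000 + 39800 + 5800 + 2400 = 78000
EV(B) = 0.25 × 116000 + 0.375 × 144000 + 0.125 × 147000 + 0.25 × 78000 = 29000 + 54000 + 18375 + 19500 = 120875
Overall = 0.89 × 78000 + 0.11 × 120875 = 69420 + 13296.25 = 82716.25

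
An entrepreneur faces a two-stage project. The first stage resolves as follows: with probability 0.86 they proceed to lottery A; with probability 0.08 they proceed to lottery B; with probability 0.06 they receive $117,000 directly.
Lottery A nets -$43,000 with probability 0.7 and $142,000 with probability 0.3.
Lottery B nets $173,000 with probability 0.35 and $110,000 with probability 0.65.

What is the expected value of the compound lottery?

$28,334

EV(A) = 0.7 × (-43000) + 0.3 × 142000 = -30100 + 42600 = 12500
EV(B) = 0.35 × 173000 + 0.65 × 110000 = 60550 + 71500 = 132050
Branch C: 117000 (certain)
Overall = 0.86 × 12500 + 0.08 × 132050 + 0.06 × 117000 = 10750 + 10564 + 7020 = 28334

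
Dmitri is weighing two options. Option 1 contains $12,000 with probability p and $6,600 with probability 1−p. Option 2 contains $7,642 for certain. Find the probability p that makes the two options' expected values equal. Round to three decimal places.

p = 0.193

p·12000 + (1−p)·6600 = 7642
5400p + 6600 = 7642
p = (7642 − 6600) / 5400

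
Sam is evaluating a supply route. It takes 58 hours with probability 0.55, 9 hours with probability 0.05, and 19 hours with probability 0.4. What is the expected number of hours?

EV = 0.55 × 58 + 0.05 × 9 + 0.4 × 19 = 31.9 + 0.45 + 7.6 = 39.95

39.95 hours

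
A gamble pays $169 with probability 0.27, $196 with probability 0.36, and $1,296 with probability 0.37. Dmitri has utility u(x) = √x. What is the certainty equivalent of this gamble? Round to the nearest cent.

E[u] = 0.27·√169 + 0.36·√196 + 0.37·√1296 = 0.27·13 + 0.36·14 + 0.37·36 = 21.87
CE = (21.87)² = 478.2969

$478.30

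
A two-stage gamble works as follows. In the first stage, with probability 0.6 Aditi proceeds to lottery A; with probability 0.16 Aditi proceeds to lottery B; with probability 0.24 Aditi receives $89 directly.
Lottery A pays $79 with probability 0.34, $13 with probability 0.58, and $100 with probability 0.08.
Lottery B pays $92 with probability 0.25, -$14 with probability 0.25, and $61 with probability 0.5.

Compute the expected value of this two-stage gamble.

$54.80

EV(A) = 0.34 × 79 + 0.58 × 13 + 0.08 × 100 = 26.86 + 7.54 + 8 = 42.4
EV(B) = 0.25 × 92 + 0.25 × (-14) + 0.5 × 61 = 23 − 3.5 + 30.5 = 50
Branch C: 89 (certain)
Overall = 0.6 × 42.4 + 0.16 × 50 + 0.24 × 89 = 25.44 + 8 + 21.36 = 54.8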